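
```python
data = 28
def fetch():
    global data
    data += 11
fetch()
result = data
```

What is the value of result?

Step 1: data = 28 globally.
Step 2: fetch() modifies global data: data += 11 = 39.
Step 3: result = 39

The answer is 39.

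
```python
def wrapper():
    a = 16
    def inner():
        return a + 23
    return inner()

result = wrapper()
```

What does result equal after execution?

Step 1: wrapper() defines a = 16.
Step 2: inner() reads a = 16 from enclosing scope, returns 16 + 23 = 39.
Step 3: result = 39

The answer is 39.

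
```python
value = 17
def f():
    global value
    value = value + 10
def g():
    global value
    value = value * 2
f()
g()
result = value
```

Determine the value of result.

Step 1: value = 17.
Step 2: f() adds 10: value = 17 + 10 = 27.
Step 3: g() doubles: value = 27 * 2 = 54.
Step 4: result = 54

The answer is 54.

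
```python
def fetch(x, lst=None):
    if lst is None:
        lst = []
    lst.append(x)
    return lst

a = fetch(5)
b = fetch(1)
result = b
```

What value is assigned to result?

Step 1: None default with guard creates a NEW list each call.
Step 2: a = [5] (fresh list). b = [1] (another fresh list).
Step 3: result = [1] (this is the fix for mutable default)

The answer is [1].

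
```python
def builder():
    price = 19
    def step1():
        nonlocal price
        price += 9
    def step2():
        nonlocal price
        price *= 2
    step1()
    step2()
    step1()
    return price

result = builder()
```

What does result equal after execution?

Step 1: price = 19.
Step 2: step1(): price = 19 + 9 = 28.
Step 3: step2(): price = 28 * 2 = 56.
Step 4: step1(): price = 56 + 9 = 65. result = 65

The answer is 65.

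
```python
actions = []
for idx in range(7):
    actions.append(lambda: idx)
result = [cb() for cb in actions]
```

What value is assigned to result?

Step 1: All 7 lambdas share the same variable idx.
Step 2: After the loop, idx = 6.
Step 3: Each call returns 6. result = [6, 6, 6, 6, 6, 6, 6]

The answer is [6, 6, 6, 6, 6, 6, 6].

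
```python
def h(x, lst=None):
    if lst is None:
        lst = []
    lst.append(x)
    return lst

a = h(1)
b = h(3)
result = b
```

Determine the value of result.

Step 1: None default with guard creates a NEW list each call.
Step 2: a = [1] (fresh list). b = [3] (another fresh list).
Step 3: result = [3] (this is the fix for mutable default)

The answer is [3].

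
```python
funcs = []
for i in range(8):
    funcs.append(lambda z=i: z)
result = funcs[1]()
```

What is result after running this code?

Step 1: Default argument z=i captures i's value at each iteration.
Step 2: funcs[1] captured z = 1 when i was 1.
Step 3: result = 1

The answer is 1.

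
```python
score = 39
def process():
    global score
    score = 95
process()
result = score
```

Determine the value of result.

Step 1: score = 39 globally.
Step 2: process() declares global score and sets it to 95.
Step 3: After process(), global score = 95. result = 95

The answer is 95.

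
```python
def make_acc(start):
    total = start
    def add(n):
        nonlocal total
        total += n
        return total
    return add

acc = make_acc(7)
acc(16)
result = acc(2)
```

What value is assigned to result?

Step 1: make_acc(7) creates closure with total = 7.
Step 2: First acc(16): total = 7 + 16 = 23.
Step 3: Second acc(2): total = 23 + 2 = 25. result = 25

The answer is 25.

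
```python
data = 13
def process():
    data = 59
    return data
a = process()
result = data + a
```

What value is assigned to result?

Step 1: Global data = 13. process() returns local data = 59.
Step 2: a = 59. Global data still = 13.
Step 3: result = 13 + 59 = 72

The answer is 72.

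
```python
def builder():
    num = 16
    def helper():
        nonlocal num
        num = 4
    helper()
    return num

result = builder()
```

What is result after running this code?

Step 1: builder() sets num = 16.
Step 2: helper() uses nonlocal to reassign num = 4.
Step 3: result = 4

The answer is 4.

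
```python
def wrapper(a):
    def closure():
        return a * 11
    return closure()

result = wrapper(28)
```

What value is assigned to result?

Step 1: wrapper(28) binds parameter a = 28.
Step 2: closure() accesses a = 28 from enclosing scope.
Step 3: result = 28 * 11 = 308

The answer is 308.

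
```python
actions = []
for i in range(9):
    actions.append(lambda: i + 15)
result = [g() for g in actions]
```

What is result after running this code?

Step 1: All lambdas capture i by reference. After the loop, i = 8.
Step 2: Each call returns 8 + 15 = 23.
Step 3: result = [23, 23, 23, 23, 23, 23, 23, 23, 23]

The answer is [23, 23, 23, 23, 23, 23, 23, 23, 23].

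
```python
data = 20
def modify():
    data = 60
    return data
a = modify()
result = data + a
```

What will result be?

Step 1: Global data = 20. modify() returns local data = 60.
Step 2: a = 60. Global data still = 20.
Step 3: result = 20 + 60 = 80

The answer is 80.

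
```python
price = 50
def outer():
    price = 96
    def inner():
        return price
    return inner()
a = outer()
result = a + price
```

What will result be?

Step 1: outer() has local price = 96. inner() reads from enclosing.
Step 2: outer() returns 96. Global price = 50 unchanged.
Step 3: result = 96 + 50 = 146

The answer is 146.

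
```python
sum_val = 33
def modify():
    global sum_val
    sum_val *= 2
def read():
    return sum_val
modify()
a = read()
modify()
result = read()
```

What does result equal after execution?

Step 1: sum_val = 33.
Step 2: First modify(): sum_val = 33 * 2 = 66.
Step 3: Second modify(): sum_val = 66 * 2 = 132.
Step 4: read() returns 132

The answer is 132.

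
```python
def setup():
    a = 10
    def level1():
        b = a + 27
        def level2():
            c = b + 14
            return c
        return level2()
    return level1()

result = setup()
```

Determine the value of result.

Step 1: a = 10. b = a + 27 = 37.
Step 2: c = b + 14 = 37 + 14 = 51.
Step 3: result = 51

The answer is 51.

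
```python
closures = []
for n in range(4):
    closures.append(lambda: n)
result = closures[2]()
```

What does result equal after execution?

Step 1: The loop creates 4 lambdas, all referencing the same variable n.
Step 2: After the loop, n = 3 (final value).
Step 3: closures[2]() looks up n at call time and finds 3. This is the late binding gotcha. result = 3

The answer is 3.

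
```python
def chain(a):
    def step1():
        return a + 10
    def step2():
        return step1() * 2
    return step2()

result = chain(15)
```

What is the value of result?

Step 1: chain(15) captures a = 15.
Step 2: step2() calls step1() which returns 15 + 10 = 25.
Step 3: step2() returns 25 * 2 = 50

The answer is 50.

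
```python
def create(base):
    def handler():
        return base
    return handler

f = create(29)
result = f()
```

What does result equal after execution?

Step 1: create(29) creates closure capturing base = 29.
Step 2: f() returns the captured base = 29.
Step 3: result = 29

The answer is 29.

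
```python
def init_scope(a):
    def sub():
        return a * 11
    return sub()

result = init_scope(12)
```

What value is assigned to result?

Step 1: init_scope(12) binds parameter a = 12.
Step 2: sub() accesses a = 12 from enclosing scope.
Step 3: result = 12 * 11 = 132

The answer is 132.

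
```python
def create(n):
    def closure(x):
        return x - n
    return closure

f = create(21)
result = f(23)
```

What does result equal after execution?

Step 1: create(21) creates a closure capturing n = 21.
Step 2: f(23) computes 23 - 21 = 2.
Step 3: result = 2

The answer is 2.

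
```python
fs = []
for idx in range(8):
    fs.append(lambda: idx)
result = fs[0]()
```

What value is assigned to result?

Step 1: The loop creates 8 lambdas, all referencing the same variable idx.
Step 2: After the loop, idx = 7 (final value).
Step 3: fs[0]() looks up idx at call time and finds 7. This is the late binding gotcha. result = 7

The answer is 7.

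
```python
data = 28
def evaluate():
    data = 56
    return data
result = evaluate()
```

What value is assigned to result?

Step 1: Global data = 28.
Step 2: evaluate() creates local data = 56, shadowing the global.
Step 3: Returns local data = 56. result = 56

The answer is 56.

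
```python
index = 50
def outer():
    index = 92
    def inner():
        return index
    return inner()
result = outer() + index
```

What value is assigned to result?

Step 1: Global index = 50. outer() shadows with index = 92.
Step 2: inner() returns enclosing index = 92. outer() = 92.
Step 3: result = 92 + global index (50) = 142

The answer is 142.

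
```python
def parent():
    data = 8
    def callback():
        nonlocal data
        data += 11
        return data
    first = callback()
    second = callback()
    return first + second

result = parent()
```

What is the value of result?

Step 1: data starts at 8.
Step 2: First call: data = 8 + 11 = 19, returns 19.
Step 3: Second call: data = 19 + 11 = 30, returns 30.
Step 4: result = 19 + 30 = 49

The answer is 49.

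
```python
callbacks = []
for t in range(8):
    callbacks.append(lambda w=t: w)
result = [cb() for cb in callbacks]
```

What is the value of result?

Step 1: Default arg w=t captures t at each iteration.
Step 2: Each lambda has its own default: 0, 1, ..., 7.
Step 3: result = [0, 1, 2, 3, 4, 5, 6, 7]

The answer is [0, 1, 2, 3, 4, 5, 6, 7].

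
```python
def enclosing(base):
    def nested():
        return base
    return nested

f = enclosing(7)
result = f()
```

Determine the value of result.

Step 1: enclosing(7) creates closure capturing base = 7.
Step 2: f() returns the captured base = 7.
Step 3: result = 7

The answer is 7.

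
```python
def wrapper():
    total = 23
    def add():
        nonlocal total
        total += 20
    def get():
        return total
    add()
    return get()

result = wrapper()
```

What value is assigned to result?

Step 1: total = 23. add() modifies it via nonlocal, get() reads it.
Step 2: add() makes total = 23 + 20 = 43.
Step 3: get() returns 43. result = 43

The answer is 43.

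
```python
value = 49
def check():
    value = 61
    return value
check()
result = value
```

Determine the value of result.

Step 1: value = 49 globally.
Step 2: check() creates a LOCAL value = 61 (no global keyword!).
Step 3: The global value is unchanged. result = 49

The answer is 49.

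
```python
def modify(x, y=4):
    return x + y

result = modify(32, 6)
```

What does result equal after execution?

Step 1: modify(32, 6) overrides default y with 6.
Step 2: Returns 32 + 6 = 38.
Step 3: result = 38

The answer is 38.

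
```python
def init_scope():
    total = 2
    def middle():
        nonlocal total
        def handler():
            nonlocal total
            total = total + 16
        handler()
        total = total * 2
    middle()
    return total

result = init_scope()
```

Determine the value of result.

Step 1: total = 2.
Step 2: handler() adds 16: total = 2 + 16 = 18.
Step 3: middle() doubles: total = 18 * 2 = 36.
Step 4: result = 36

The answer is 36.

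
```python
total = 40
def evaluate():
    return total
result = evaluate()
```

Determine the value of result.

Step 1: total = 40 is defined in the global scope.
Step 2: evaluate() looks up total. No local total exists, so Python checks the global scope via LEGB rule and finds total = 40.
Step 3: result = 40

The answer is 40.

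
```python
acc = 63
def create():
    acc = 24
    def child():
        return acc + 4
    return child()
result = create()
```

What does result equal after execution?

Step 1: create() shadows global acc with acc = 24.
Step 2: child() finds acc = 24 in enclosing scope, computes 24 + 4 = 28.
Step 3: result = 28

The answer is 28.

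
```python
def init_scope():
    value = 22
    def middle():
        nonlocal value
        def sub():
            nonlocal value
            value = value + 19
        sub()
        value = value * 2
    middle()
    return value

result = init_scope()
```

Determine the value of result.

Step 1: value = 22.
Step 2: sub() adds 19: value = 22 + 19 = 41.
Step 3: middle() doubles: value = 41 * 2 = 82.
Step 4: result = 82

The answer is 82.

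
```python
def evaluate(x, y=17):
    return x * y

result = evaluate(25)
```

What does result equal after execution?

Step 1: evaluate(25) uses default y = 17.
Step 2: Returns 25 * 17 = 425.
Step 3: result = 425

The answer is 425.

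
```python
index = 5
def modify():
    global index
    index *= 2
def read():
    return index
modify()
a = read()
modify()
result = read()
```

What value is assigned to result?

Step 1: index = 5.
Step 2: First modify(): index = 5 * 2 = 10.
Step 3: Second modify(): index = 10 * 2 = 20.
Step 4: read() returns 20

The answer is 20.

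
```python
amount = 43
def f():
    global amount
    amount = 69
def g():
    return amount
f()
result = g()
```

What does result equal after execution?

Step 1: amount = 43.
Step 2: f() sets global amount = 69.
Step 3: g() reads global amount = 69. result = 69

The answer is 69.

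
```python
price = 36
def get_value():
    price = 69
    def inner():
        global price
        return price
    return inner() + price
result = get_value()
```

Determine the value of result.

Step 1: Global price = 36. get_value() shadows with local price = 69.
Step 2: inner() uses global keyword, so inner() returns global price = 36.
Step 3: get_value() returns 36 + 69 = 105

The answer is 105.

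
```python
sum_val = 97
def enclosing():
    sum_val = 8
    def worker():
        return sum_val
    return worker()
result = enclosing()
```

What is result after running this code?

Step 1: sum_val = 97 globally, but enclosing() defines sum_val = 8 locally.
Step 2: worker() looks up sum_val. Not in local scope, so checks enclosing scope (enclosing) and finds sum_val = 8.
Step 3: result = 8

The answer is 8.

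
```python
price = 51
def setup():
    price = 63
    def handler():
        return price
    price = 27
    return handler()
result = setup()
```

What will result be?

Step 1: setup() sets price = 63, then later price = 27.
Step 2: handler() is called after price is reassigned to 27. Closures capture variables by reference, not by value.
Step 3: result = 27

The answer is 27.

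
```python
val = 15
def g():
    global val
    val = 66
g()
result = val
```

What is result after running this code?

Step 1: val = 15 globally.
Step 2: g() declares global val and sets it to 66.
Step 3: After g(), global val = 66. result = 66

The answer is 66.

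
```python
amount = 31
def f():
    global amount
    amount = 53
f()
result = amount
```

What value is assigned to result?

Step 1: amount = 31 globally.
Step 2: f() declares global amount and sets it to 53.
Step 3: After f(), global amount = 53. result = 53

The answer is 53.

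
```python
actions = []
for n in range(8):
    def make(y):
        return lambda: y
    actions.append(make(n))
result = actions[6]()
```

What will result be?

Step 1: make(n) creates a new scope capturing y = n at call time.
Step 2: actions[6] = make(6), so its lambda captures y = 6.
Step 3: result = 6 (closure factory fixes late binding)

The answer is 6.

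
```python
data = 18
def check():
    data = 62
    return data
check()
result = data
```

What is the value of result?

Step 1: data = 18 globally.
Step 2: check() creates a LOCAL data = 62 (no global keyword!).
Step 3: The global data is unchanged. result = 18

The answer is 18.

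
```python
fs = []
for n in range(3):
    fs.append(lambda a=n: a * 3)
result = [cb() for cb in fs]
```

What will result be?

Step 1: Default arg a=n captures n at each iteration.
Step 2: fs[k] has a defaulting to k, returns k * 3.
Step 3: result = [0, 3, 6]

The answer is [0, 3, 6].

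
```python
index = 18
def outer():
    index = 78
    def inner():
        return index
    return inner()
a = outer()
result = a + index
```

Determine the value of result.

Step 1: outer() has local index = 78. inner() reads from enclosing.
Step 2: outer() returns 78. Global index = 18 unchanged.
Step 3: result = 78 + 18 = 96

The answer is 96.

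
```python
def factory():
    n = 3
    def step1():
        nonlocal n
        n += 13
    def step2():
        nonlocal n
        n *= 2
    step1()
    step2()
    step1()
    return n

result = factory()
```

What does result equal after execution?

Step 1: n = 3.
Step 2: step1(): n = 3 + 13 = 16.
Step 3: step2(): n = 16 * 2 = 32.
Step 4: step1(): n = 32 + 13 = 45. result = 45

The answer is 45.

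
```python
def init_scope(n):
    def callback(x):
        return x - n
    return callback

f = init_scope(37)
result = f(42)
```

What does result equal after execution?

Step 1: init_scope(37) creates a closure capturing n = 37.
Step 2: f(42) computes 42 - 37 = 5.
Step 3: result = 5

The answer is 5.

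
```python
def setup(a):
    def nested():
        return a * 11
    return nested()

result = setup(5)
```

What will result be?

Step 1: setup(5) binds parameter a = 5.
Step 2: nested() accesses a = 5 from enclosing scope.
Step 3: result = 5 * 11 = 55

The answer is 55.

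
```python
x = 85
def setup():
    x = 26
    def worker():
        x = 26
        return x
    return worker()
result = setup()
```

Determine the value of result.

Step 1: Three scopes define x: global (85), setup (26), worker (26).
Step 2: worker() has its own local x = 26, which shadows both enclosing and global.
Step 3: result = 26 (local wins in LEGB)

The answer is 26.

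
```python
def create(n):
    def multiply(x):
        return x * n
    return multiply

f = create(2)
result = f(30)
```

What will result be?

Step 1: create(2) returns multiply closure with n = 2.
Step 2: f(30) computes 30 * 2 = 60.
Step 3: result = 60

The answer is 60.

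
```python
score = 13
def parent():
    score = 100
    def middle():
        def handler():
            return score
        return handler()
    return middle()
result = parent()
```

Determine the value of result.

Step 1: parent() defines score = 100. middle() and handler() have no local score.
Step 2: handler() checks local (none), enclosing middle() (none), enclosing parent() and finds score = 100.
Step 3: result = 100

The answer is 100.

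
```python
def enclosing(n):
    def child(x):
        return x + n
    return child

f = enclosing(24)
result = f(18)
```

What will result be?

Step 1: enclosing(24) creates a closure that captures n = 24.
Step 2: f(18) calls the closure with x = 18, returning 18 + 24 = 42.
Step 3: result = 42

The answer is 42.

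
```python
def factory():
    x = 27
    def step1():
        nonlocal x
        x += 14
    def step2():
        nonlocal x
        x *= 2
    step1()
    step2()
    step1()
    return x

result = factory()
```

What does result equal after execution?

Step 1: x = 27.
Step 2: step1(): x = 27 + 14 = 41.
Step 3: step2(): x = 41 * 2 = 82.
Step 4: step1(): x = 82 + 14 = 96. result = 96

The answer is 96.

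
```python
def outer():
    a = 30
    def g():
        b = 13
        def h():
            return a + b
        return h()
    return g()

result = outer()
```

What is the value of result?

Step 1: outer() defines a = 30. g() defines b = 13.
Step 2: h() accesses both from enclosing scopes: a = 30, b = 13.
Step 3: result = 30 + 13 = 43

The answer is 43.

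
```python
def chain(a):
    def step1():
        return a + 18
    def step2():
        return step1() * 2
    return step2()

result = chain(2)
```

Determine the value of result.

Step 1: chain(2) captures a = 2.
Step 2: step2() calls step1() which returns 2 + 18 = 20.
Step 3: step2() returns 20 * 2 = 40

The answer is 40.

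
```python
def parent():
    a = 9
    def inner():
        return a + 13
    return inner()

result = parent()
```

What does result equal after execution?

Step 1: parent() defines a = 9.
Step 2: inner() reads a = 9 from enclosing scope, returns 9 + 13 = 22.
Step 3: result = 22

The answer is 22.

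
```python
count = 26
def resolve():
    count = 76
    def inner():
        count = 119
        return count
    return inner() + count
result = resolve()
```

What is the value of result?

Step 1: resolve() has local count = 76. inner() has local count = 119.
Step 2: inner() returns its local count = 119.
Step 3: resolve() returns 119 + its own count (76) = 195

The answer is 195.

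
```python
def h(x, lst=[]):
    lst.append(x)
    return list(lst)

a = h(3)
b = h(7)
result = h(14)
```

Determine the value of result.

Step 1: Default list is shared. list() creates copies for return values.
Step 2: Internal list grows: [3] -> [3, 7] -> [3, 7, 14].
Step 3: result = [3, 7, 14]

The answer is [3, 7, 14].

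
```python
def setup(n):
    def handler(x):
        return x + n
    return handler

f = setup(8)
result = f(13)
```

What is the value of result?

Step 1: setup(8) creates a closure that captures n = 8.
Step 2: f(13) calls the closure with x = 13, returning 13 + 8 = 21.
Step 3: result = 21

The answer is 21.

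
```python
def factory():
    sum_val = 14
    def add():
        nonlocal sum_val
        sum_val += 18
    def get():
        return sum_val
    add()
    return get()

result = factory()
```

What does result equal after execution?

Step 1: sum_val = 14. add() modifies it via nonlocal, get() reads it.
Step 2: add() makes sum_val = 14 + 18 = 32.
Step 3: get() returns 32. result = 32

The answer is 32.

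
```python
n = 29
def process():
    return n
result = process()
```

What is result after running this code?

Step 1: n = 29 is defined in the global scope.
Step 2: process() looks up n. No local n exists, so Python checks the global scope via LEGB rule and finds n = 29.
Step 3: result = 29

The answer is 29.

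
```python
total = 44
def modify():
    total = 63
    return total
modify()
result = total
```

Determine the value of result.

Step 1: total = 44 globally.
Step 2: modify() creates a LOCAL total = 63 (no global keyword!).
Step 3: The global total is unchanged. result = 44

The answer is 44.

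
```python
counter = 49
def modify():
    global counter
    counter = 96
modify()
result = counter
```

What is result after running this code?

Step 1: counter = 49 globally.
Step 2: modify() declares global counter and sets it to 96.
Step 3: After modify(), global counter = 96. result = 96

The answer is 96.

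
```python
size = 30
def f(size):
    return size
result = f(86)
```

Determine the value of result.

Step 1: Global size = 30.
Step 2: f(86) takes parameter size = 86, which shadows the global.
Step 3: result = 86

The answer is 86.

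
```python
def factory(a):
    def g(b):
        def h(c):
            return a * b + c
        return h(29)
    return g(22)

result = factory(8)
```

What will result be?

Step 1: a = 8, b = 22, c = 29.
Step 2: h() computes a * b + c = 8 * 22 + 29 = 205.
Step 3: result = 205

The answer is 205.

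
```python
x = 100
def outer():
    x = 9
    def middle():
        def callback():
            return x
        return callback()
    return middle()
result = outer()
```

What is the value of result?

Step 1: outer() defines x = 9. middle() and callback() have no local x.
Step 2: callback() checks local (none), enclosing middle() (none), enclosing outer() and finds x = 9.
Step 3: result = 9

The answer is 9.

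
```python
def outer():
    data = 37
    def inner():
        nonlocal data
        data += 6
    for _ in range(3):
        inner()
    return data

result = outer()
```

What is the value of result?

Step 1: data = 37.
Step 2: inner() is called 3 times in a loop, each adding 6 via nonlocal.
Step 3: data = 37 + 6 * 3 = 55

The answer is 55.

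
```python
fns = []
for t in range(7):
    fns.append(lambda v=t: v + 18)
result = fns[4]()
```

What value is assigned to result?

Step 1: Default argument v=t captures t's value at definition time.
Step 2: fns[4] was defined when t = 4, so v defaults to 4.
Step 3: result = 4 + 18 = 22 (default arg fixes the late binding issue)

The answer is 22.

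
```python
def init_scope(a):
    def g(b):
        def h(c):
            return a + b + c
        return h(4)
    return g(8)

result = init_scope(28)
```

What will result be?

Step 1: a = 28, b = 8, c = 4 across three nested scopes.
Step 2: h() accesses all three via LEGB rule.
Step 3: result = 28 + 8 + 4 = 40

The answer is 40.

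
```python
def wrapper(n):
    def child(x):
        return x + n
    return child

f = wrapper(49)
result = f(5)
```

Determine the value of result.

Step 1: wrapper(49) creates a closure that captures n = 49.
Step 2: f(5) calls the closure with x = 5, returning 5 + 49 = 54.
Step 3: result = 54

The answer is 54.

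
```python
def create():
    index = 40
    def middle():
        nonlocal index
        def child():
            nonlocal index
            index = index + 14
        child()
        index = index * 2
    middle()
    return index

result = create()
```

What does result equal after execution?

Step 1: index = 40.
Step 2: child() adds 14: index = 40 + 14 = 54.
Step 3: middle() doubles: index = 54 * 2 = 108.
Step 4: result = 108

The answer is 108.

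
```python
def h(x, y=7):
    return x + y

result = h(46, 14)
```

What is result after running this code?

Step 1: h(46, 14) overrides default y with 14.
Step 2: Returns 46 + 14 = 60.
Step 3: result = 60

The answer is 60.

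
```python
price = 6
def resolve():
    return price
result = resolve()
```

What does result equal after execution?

Step 1: price = 6 is defined in the global scope.
Step 2: resolve() looks up price. No local price exists, so Python checks the global scope via LEGB rule and finds price = 6.
Step 3: result = 6

The answer is 6.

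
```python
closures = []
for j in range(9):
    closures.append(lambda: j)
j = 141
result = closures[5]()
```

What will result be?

Step 1: Lambdas capture the variable j by reference, not by value.
Step 2: After the loop, j is reassigned to 141.
Step 3: closures[5]() looks up the current j = 141. result = 141

The answer is 141.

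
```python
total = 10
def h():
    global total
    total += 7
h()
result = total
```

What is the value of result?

Step 1: total = 10 globally.
Step 2: h() modifies global total: total += 7 = 17.
Step 3: result = 17

The answer is 17.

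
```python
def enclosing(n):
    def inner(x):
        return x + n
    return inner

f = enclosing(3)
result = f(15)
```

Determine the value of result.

Step 1: enclosing(3) creates a closure that captures n = 3.
Step 2: f(15) calls the closure with x = 15, returning 15 + 3 = 18.
Step 3: result = 18

The answer is 18.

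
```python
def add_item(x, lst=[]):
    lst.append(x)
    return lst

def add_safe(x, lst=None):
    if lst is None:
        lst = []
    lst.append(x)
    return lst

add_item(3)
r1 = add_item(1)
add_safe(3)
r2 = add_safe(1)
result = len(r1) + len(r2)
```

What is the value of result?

Step 1: add_item shares mutable default: after 2 calls, lst = [3, 1], len = 2.
Step 2: add_safe creates fresh list each time: r2 = [1], len = 1.
Step 3: result = 2 + 1 = 3

The answer is 3.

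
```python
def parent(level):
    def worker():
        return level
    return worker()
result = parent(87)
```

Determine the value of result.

Step 1: parent(87) binds parameter level = 87.
Step 2: worker() looks up level in enclosing scope and finds the parameter level = 87.
Step 3: result = 87

The answer is 87.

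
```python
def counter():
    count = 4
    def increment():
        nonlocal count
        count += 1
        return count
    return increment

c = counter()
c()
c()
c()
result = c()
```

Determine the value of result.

Step 1: counter() creates closure with count = 4.
Step 2: Each c() call increments count via nonlocal. After 4 calls: 4 + 4 = 8.
Step 3: result = 8

The answer is 8.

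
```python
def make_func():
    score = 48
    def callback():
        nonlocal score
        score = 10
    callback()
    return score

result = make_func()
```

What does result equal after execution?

Step 1: make_func() sets score = 48.
Step 2: callback() uses nonlocal to reassign score = 10.
Step 3: result = 10

The answer is 10.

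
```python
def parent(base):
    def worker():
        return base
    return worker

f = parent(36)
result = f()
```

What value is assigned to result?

Step 1: parent(36) creates closure capturing base = 36.
Step 2: f() returns the captured base = 36.
Step 3: result = 36

The answer is 36.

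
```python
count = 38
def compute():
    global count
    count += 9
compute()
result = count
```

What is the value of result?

Step 1: count = 38 globally.
Step 2: compute() modifies global count: count += 9 = 47.
Step 3: result = 47

The answer is 47.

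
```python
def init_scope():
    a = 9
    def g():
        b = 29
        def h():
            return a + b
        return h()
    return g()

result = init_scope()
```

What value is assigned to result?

Step 1: init_scope() defines a = 9. g() defines b = 29.
Step 2: h() accesses both from enclosing scopes: a = 9, b = 29.
Step 3: result = 9 + 29 = 38

The answer is 38.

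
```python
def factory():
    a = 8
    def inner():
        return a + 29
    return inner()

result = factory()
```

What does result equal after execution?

Step 1: factory() defines a = 8.
Step 2: inner() reads a = 8 from enclosing scope, returns 8 + 29 = 37.
Step 3: result = 37

The answer is 37.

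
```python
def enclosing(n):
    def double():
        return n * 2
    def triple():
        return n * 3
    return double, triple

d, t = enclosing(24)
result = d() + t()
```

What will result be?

Step 1: Both closures capture the same n = 24.
Step 2: d() = 24 * 2 = 48, t() = 24 * 3 = 72.
Step 3: result = 48 + 72 = 120

The answer is 120.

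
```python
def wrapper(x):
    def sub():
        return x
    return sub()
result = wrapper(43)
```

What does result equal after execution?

Step 1: wrapper(43) binds parameter x = 43.
Step 2: sub() looks up x in enclosing scope and finds the parameter x = 43.
Step 3: result = 43

The answer is 43.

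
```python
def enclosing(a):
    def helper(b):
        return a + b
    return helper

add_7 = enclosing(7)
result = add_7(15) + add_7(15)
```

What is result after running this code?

Step 1: add_7 captures a = 7.
Step 2: add_7(15) = 7 + 15 = 22, called twice.
Step 3: result = 22 + 22 = 44

The answer is 44.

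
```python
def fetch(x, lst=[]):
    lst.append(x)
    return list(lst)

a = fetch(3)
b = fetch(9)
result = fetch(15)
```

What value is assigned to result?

Step 1: Default list is shared. list() creates copies for return values.
Step 2: Internal list grows: [3] -> [3, 9] -> [3, 9, 15].
Step 3: result = [3, 9, 15]

The answer is [3, 9, 15].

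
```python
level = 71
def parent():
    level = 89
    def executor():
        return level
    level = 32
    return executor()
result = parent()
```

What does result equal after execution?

Step 1: parent() sets level = 89, then later level = 32.
Step 2: executor() is called after level is reassigned to 32. Closures capture variables by reference, not by value.
Step 3: result = 32

The answer is 32.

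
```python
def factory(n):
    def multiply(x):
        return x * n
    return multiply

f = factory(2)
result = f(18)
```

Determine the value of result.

Step 1: factory(2) returns multiply closure with n = 2.
Step 2: f(18) computes 18 * 2 = 36.
Step 3: result = 36

The answer is 36.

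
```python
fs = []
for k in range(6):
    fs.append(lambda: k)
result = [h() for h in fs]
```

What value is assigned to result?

Step 1: All 6 lambdas share the same variable k.
Step 2: After the loop, k = 5.
Step 3: Each call returns 5. result = [5, 5, 5, 5, 5, 5]

The answer is [5, 5, 5, 5, 5, 5].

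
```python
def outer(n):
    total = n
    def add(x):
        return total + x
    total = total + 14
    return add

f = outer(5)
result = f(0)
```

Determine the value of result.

Step 1: outer(5) sets total = 5, then total = 5 + 14 = 19.
Step 2: Closures capture by reference, so add sees total = 19.
Step 3: f(0) returns 19 + 0 = 19

The answer is 19.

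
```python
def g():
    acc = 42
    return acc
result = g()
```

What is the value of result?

Step 1: g() defines acc = 42 in its local scope.
Step 2: return acc finds the local variable acc = 42.
Step 3: result = 42

The answer is 42.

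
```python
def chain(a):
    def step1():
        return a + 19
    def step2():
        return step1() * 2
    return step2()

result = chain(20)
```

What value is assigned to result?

Step 1: chain(20) captures a = 20.
Step 2: step2() calls step1() which returns 20 + 19 = 39.
Step 3: step2() returns 39 * 2 = 78

The answer is 78.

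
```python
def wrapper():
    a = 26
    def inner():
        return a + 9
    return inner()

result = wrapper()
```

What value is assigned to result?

Step 1: wrapper() defines a = 26.
Step 2: inner() reads a = 26 from enclosing scope, returns 26 + 9 = 35.
Step 3: result = 35

The answer is 35.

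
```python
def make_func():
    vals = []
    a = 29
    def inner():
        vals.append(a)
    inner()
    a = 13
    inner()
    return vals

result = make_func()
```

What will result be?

Step 1: a = 29. inner() appends current a to vals.
Step 2: First inner(): appends 29. Then a = 13.
Step 3: Second inner(): appends 13 (closure sees updated a). result = [29, 13]

The answer is [29, 13].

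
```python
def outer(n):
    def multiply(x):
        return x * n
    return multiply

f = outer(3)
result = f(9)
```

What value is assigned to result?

Step 1: outer(3) returns multiply closure with n = 3.
Step 2: f(9) computes 9 * 3 = 27.
Step 3: result = 27

The answer is 27.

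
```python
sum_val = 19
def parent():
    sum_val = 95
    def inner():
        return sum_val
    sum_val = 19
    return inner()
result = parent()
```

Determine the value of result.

Step 1: parent() sets sum_val = 95, then later sum_val = 19.
Step 2: inner() is called after sum_val is reassigned to 19. Closures capture variables by reference, not by value.
Step 3: result = 19

The answer is 19.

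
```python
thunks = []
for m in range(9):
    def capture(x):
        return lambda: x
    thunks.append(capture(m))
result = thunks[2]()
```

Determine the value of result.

Step 1: capture(m) creates a new scope capturing x = m at call time.
Step 2: thunks[2] = capture(2), so its lambda captures x = 2.
Step 3: result = 2 (closure factory fixes late binding)

The answer is 2.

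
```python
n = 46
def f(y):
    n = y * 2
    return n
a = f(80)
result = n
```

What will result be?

Step 1: Global n = 46.
Step 2: f(80) creates local n = 80 * 2 = 160.
Step 3: Global n unchanged because no global keyword. result = 46

The answer is 46.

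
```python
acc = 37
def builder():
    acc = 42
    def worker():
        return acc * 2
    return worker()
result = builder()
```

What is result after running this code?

Step 1: builder() shadows global acc with acc = 42.
Step 2: worker() finds acc = 42 in enclosing scope, computes 42 * 2 = 84.
Step 3: result = 84

The answer is 84.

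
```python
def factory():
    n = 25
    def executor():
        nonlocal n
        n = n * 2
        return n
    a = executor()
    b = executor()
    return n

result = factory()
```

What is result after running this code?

Step 1: n starts at 25.
Step 2: First executor(): n = 25 * 2 = 50.
Step 3: Second executor(): n = 50 * 2 = 100.
Step 4: result = 100

The answer is 100.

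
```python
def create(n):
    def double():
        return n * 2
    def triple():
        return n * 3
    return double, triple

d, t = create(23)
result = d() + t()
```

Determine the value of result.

Step 1: Both closures capture the same n = 23.
Step 2: d() = 23 * 2 = 46, t() = 23 * 3 = 69.
Step 3: result = 46 + 69 = 115

The answer is 115.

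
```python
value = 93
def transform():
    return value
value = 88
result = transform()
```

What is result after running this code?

Step 1: value is first set to 93, then reassigned to 88.
Step 2: transform() is called after the reassignment, so it looks up the current global value = 88.
Step 3: result = 88

The answer is 88.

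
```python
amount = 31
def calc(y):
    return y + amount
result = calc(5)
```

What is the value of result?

Step 1: amount = 31 is defined globally.
Step 2: calc(5) uses parameter y = 5 and looks up amount from global scope = 31.
Step 3: result = 5 + 31 = 36

The answer is 36.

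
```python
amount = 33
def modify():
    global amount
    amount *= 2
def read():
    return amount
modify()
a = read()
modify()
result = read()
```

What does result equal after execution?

Step 1: amount = 33.
Step 2: First modify(): amount = 33 * 2 = 66.
Step 3: Second modify(): amount = 66 * 2 = 132.
Step 4: read() returns 132

The answer is 132.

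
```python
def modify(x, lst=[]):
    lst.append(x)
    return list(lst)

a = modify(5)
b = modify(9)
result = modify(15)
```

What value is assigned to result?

Step 1: Default list is shared. list() creates copies for return values.
Step 2: Internal list grows: [5] -> [5, 9] -> [5, 9, 15].
Step 3: result = [5, 9, 15]

The answer is [5, 9, 15].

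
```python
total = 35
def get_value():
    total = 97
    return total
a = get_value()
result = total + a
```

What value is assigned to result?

Step 1: Global total = 35. get_value() returns local total = 97.
Step 2: a = 97. Global total still = 35.
Step 3: result = 35 + 97 = 132

The answer is 132.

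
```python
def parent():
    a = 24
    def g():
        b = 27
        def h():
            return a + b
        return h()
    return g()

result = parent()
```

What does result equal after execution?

Step 1: parent() defines a = 24. g() defines b = 27.
Step 2: h() accesses both from enclosing scopes: a = 24, b = 27.
Step 3: result = 24 + 27 = 51

The answer is 51.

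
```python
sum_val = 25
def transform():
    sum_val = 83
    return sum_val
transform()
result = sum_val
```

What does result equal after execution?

Step 1: Global sum_val = 25.
Step 2: transform() creates local sum_val = 83 (shadow, not modification).
Step 3: After transform() returns, global sum_val is unchanged. result = 25

The answer is 25.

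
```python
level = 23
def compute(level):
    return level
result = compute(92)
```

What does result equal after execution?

Step 1: Global level = 23.
Step 2: compute(92) takes parameter level = 92, which shadows the global.
Step 3: result = 92

The answer is 92.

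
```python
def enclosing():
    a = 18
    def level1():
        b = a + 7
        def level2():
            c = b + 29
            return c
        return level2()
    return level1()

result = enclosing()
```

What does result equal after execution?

Step 1: a = 18. b = a + 7 = 25.
Step 2: c = b + 29 = 25 + 29 = 54.
Step 3: result = 54

The answer is 54.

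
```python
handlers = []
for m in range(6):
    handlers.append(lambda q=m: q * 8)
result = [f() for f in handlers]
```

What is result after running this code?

Step 1: Default arg q=m captures m at each iteration.
Step 2: handlers[k] has q defaulting to k, returns k * 8.
Step 3: result = [0, 8, 16, 24, 32, 40]

The answer is [0, 8, 16, 24, 32, 40].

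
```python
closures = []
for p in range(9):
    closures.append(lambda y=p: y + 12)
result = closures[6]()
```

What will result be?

Step 1: Default argument y=p captures p's value at definition time.
Step 2: closures[6] was defined when p = 6, so y defaults to 6.
Step 3: result = 6 + 12 = 18 (default arg fixes the late binding issue)

The answer is 18.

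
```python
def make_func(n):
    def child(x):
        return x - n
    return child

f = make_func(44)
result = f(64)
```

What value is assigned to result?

Step 1: make_func(44) creates a closure capturing n = 44.
Step 2: f(64) computes 64 - 44 = 20.
Step 3: result = 20

The answer is 20.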